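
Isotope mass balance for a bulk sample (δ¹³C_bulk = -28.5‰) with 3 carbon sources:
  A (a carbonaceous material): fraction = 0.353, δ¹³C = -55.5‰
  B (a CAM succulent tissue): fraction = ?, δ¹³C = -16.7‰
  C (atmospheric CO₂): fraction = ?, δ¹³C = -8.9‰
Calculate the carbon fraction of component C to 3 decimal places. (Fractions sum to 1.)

0.243

Let f_C and f_B be the unknown fractions; fractions sum to 1 so f_C + f_B = 0.647.
Mass balance: Σ fᵢ·δᵢ = δ_bulk ⇒ f_C·(-8.9) + f_B·(-16.7) = -28.5 − (-19.591) = -8.909
Substitute f_B = 0.647 − f_C:
f_C·(-8.9 − -16.7) = -8.909 − 0.647×(-16.7) = 1.896
f_C = 1.896 / 7.8 = 0.2431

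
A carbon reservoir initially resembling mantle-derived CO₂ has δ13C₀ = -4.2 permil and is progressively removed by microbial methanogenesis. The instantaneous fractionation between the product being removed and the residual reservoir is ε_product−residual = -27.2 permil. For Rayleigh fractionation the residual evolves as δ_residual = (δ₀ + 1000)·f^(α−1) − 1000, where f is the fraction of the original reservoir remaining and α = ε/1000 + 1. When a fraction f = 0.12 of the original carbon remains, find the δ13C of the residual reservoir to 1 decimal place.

Rayleigh residual: δ_res = (δ₀ + 1000)·f^(α−1) − 1000
α = ε/1000 + 1 = 0.97280, so α − 1 = -0.02720
f^(α−1) = 0.12^(-0.02720) = 1.059367
δ_res = (-4.2 + 1000) × 1.059367 − 1000 = 1054.917 − 1000 = 54.92 permil

54.9 permil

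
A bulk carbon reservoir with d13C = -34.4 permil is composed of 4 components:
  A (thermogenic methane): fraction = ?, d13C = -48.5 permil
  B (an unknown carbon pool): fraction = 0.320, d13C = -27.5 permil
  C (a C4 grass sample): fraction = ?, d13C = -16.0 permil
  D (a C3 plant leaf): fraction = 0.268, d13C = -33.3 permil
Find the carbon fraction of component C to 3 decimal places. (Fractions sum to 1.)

0.102

Let f_C and f_A be the unknown fractions; fractions sum to 1 so f_C + f_A = 0.412.
Mass balance: Σ fᵢ·δᵢ = δ_bulk ⇒ f_C·(-16.0) + f_A·(-48.5) = -34.4 − (-17.724) = -16.676
Substitute f_A = 0.412 − f_C:
f_C·(-16.0 − -48.5) = -16.676 − 0.412×(-48.5) = 3.306
f_C = 3.306 / 32.5 = 0.1017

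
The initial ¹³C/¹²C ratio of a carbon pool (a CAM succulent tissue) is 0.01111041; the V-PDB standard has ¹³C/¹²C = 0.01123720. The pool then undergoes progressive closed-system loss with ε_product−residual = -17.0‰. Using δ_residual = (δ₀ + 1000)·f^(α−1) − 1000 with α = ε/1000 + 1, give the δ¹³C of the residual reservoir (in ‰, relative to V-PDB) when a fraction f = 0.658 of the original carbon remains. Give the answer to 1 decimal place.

δ₀ = (0.01111041/0.01123720 − 1)×1000 = (0.988717 − 1)×1000 = -11.283‰
α − 1 = ε/1000 = -0.0170
f^(α−1) = 0.658^(-0.0170) = 1.007141
δ_res = (-11.283 + 1000) × 1.007141 − 1000 = 995.777 − 1000 = -4.22‰

-4.2‰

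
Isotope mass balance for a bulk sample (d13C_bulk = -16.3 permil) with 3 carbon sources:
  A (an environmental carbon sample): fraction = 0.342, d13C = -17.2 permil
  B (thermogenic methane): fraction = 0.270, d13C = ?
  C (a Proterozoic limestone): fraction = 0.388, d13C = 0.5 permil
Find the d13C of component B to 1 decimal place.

Isotope mass balance: δ_bulk = Σ fᵢ·δᵢ.
-16.3 = 0.342×(-17.2) + 0.270×δ_B + 0.388×(0.5)
0.270·δ_B = -16.3 − (-5.688) = -10.612
δ_B = -10.612 / 0.270 = -39.30 permil

-39.3 permil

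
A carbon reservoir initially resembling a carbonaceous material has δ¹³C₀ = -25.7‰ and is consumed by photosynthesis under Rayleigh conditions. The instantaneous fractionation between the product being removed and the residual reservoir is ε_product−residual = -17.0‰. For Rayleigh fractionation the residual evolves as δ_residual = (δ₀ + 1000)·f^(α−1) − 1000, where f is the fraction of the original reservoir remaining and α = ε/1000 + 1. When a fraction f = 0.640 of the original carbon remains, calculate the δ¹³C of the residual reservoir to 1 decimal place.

Rayleigh residual: δ_res = (δ₀ + 1000)·f^(α−1) − 1000
α = ε/1000 + 1 = 0.98300, so α − 1 = -0.01700
f^(α−1) = 0.640^(-0.01700) = 1.007616
δ_res = (-25.7 + 1000) × 1.007616 − 1000 = 981.720 − 1000 = -18.28‰

-18.3‰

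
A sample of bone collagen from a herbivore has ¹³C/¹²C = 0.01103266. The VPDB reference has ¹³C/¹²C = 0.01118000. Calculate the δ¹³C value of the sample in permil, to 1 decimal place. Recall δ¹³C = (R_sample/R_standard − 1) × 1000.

-13.2 permil

δ¹³C = (R_sample / R_standard − 1) × 1000
R_sample / R_standard = 0.01103266 / 0.01118000 = 0.986821
δ¹³C = (0.986821 − 1) × 1000 = -13.18 permil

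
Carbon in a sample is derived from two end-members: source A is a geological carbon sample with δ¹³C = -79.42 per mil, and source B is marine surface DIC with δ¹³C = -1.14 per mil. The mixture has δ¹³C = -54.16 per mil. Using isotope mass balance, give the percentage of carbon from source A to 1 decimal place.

67.7%

δ_mix = f_A·δ_A + (1 − f_A)·δ_B  ⇒  f_A = (δ_mix − δ_B)/(δ_A − δ_B)
f_A = (-54.16 − (-1.14)) / (-79.42 − (-1.14))
f_A = -53.02 / -78.28 = 0.6773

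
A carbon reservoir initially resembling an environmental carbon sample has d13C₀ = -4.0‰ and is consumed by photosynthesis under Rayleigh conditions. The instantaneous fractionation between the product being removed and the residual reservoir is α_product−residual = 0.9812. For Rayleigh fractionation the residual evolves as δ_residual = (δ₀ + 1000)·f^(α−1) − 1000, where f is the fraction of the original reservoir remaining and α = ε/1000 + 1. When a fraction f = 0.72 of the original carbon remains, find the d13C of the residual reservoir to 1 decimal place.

Rayleigh residual: δ_res = (δ₀ + 1000)·f^(α−1) − 1000
α − 1 = -0.01880
f^(α−1) = 0.72^(-0.01880) = 1.006195
δ_res = (-4.0 + 1000) × 1.006195 − 1000 = 1002.170 − 1000 = 2.17‰

2.2‰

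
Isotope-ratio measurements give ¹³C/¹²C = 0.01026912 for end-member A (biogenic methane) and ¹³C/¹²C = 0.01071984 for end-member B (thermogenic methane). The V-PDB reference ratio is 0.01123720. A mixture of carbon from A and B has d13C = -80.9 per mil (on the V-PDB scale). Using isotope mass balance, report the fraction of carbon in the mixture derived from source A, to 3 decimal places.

0.869

δ_A = (0.01026912/0.01123720 − 1)×1000 = (0.913850 − 1)×1000 = -86.150 per mil
δ_B = (0.01071984/0.01123720 − 1)×1000 = (0.953960 − 1)×1000 = -46.040 per mil
f_A = (δ_mix − δ_B)/(δ_A − δ_B) = (-80.9 − (-46.040))/(-86.150 − (-46.040))
f_A = -34.860 / -40.110 = 0.8691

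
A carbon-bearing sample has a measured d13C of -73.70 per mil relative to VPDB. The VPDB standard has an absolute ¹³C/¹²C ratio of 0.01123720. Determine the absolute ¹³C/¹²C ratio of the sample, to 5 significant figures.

R_sample = R_standard × (d13C/1000 + 1)
R_sample = 0.01123720 × (-73.70/1000 + 1) = 0.01123720 × 0.926300
R_sample = 0.0104090

0.010409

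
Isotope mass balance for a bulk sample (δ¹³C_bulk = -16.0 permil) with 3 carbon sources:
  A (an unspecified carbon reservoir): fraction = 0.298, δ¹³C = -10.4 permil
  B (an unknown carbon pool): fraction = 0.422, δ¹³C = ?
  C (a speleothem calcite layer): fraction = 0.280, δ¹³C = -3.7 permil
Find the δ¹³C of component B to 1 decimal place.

Isotope mass balance: δ_bulk = Σ fᵢ·δᵢ.
-16.0 = 0.298×(-10.4) + 0.422×δ_B + 0.280×(-3.7)
0.422·δ_B = -16.0 − (-4.135) = -11.865
δ_B = -11.865 / 0.422 = -28.12 permil

-28.1 permil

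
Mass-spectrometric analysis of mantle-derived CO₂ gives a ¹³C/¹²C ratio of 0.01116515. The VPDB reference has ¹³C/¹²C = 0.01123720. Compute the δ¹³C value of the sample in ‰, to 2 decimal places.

δ¹³C = (R_sample / R_standard − 1) × 1000
R_sample / R_standard = 0.01116515 / 0.01123720 = 0.993588
δ¹³C = (0.993588 − 1) × 1000 = -6.412‰

-6.41‰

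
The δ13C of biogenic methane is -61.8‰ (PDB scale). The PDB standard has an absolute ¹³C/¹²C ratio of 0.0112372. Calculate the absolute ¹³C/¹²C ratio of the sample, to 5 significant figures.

0.010543

R_sample = R_standard × (δ13C/1000 + 1)
R_sample = 0.0112372 × (-61.8/1000 + 1) = 0.0112372 × 0.938200
R_sample = 0.0105427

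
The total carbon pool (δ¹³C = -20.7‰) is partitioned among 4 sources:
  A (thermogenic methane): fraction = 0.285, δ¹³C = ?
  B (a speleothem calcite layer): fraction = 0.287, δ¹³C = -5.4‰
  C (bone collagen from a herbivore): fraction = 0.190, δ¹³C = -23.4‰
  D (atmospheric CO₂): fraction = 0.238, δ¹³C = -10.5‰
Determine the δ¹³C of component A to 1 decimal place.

Isotope mass balance: δ_bulk = Σ fᵢ·δᵢ.
-20.7 = 0.285×δ_A + 0.287×(-5.4) + 0.190×(-23.4) + 0.238×(-10.5)
0.285·δ_A = -20.7 − (-8.495) = -12.205
δ_A = -12.205 / 0.285 = -42.83‰

-42.8‰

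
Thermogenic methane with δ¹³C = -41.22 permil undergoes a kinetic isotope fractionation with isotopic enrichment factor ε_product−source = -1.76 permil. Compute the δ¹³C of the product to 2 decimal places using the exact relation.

-42.91 permil

To first order, δ_product ≈ δ_source + ε = -42.98 permil.
Exactly, δ_product = (δ_source + 1000)·(ε/1000 + 1) − 1000.
δ_product = (-41.22 + 1000) × (-1.76/1000 + 1) − 1000
δ_product = -42.907 permil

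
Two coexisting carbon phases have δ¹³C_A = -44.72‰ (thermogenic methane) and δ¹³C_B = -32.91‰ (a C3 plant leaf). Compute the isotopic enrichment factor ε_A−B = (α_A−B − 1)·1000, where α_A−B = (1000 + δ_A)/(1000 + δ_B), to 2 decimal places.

α_A−B = (1000 + -44.72) / (1000 + -32.91) = 955.28 / 967.09 = 0.987788
ε_A−B = (0.987788 − 1) × 1000 = -12.212‰
(The approximation ε ≈ δ_A − δ_B would give -11.81‰.)

-12.21‰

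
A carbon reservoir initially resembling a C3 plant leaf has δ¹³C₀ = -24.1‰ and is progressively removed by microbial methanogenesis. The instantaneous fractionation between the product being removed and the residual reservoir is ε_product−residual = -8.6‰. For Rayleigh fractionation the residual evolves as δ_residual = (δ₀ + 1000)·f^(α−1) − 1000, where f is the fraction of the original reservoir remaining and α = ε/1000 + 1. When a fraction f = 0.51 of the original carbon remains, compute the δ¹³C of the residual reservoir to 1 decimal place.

-18.4‰

Rayleigh residual: δ_res = (δ₀ + 1000)·f^(α−1) − 1000
α = ε/1000 + 1 = 0.99140, so α − 1 = -0.00860
f^(α−1) = 0.51^(-0.00860) = 1.005808
δ_res = (-24.1 + 1000) × 1.005808 − 1000 = 981.568 − 1000 = -18.43‰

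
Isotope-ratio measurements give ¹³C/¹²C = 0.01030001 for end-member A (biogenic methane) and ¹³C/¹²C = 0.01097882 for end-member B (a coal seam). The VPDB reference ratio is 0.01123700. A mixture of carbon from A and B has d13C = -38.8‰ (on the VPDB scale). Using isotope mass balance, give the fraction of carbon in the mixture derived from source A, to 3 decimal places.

δ_A = (0.01030001/0.01123700 − 1)×1000 = (0.916616 − 1)×1000 = -83.384‰
δ_B = (0.01097882/0.01123700 − 1)×1000 = (0.977024 − 1)×1000 = -22.976‰
f_A = (δ_mix − δ_B)/(δ_A − δ_B) = (-38.8 − (-22.976))/(-83.384 − (-22.976))
f_A = -15.824 / -60.408 = 0.2620

0.262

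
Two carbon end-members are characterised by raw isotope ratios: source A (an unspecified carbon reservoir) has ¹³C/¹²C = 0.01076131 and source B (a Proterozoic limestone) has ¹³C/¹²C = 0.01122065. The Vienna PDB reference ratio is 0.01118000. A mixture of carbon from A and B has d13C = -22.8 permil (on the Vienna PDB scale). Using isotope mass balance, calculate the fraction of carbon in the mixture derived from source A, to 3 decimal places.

0.643

δ_A = (0.01076131/0.01118000 − 1)×1000 = (0.962550 − 1)×1000 = -37.450 permil
δ_B = (0.01122065/0.01118000 − 1)×1000 = (1.003636 − 1)×1000 = 3.636 permil
f_A = (δ_mix − δ_B)/(δ_A − δ_B) = (-22.8 − (3.636))/(-37.450 − (3.636))
f_A = -26.436 / -41.086 = 0.6434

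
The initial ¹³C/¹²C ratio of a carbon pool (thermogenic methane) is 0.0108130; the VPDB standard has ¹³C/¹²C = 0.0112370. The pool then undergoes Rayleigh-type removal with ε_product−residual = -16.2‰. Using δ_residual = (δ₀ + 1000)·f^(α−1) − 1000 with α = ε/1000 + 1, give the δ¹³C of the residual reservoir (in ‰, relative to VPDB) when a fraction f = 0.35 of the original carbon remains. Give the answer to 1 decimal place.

-21.2‰

δ₀ = (0.0108130/0.0112370 − 1)×1000 = (0.962268 − 1)×1000 = -37.732‰
α − 1 = ε/1000 = -0.0162
f^(α−1) = 0.35^(-0.0162) = 1.017153
δ_res = (-37.732 + 1000) × 1.017153 − 1000 = 978.773 − 1000 = -21.23‰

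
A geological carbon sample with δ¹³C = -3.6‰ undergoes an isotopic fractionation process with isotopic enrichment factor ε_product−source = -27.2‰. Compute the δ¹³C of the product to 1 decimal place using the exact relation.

-30.7‰

To first order, δ_product ≈ δ_source + ε = -30.8‰.
Exactly, δ_product = (δ_source + 1000)·(ε/1000 + 1) − 1000.
δ_product = (-3.6 + 1000) × (-27.2/1000 + 1) − 1000
δ_product = -30.70‰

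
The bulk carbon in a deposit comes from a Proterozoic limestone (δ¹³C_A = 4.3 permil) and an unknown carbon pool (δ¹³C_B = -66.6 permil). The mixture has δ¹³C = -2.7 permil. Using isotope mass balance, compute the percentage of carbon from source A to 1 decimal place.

90.1%

δ_mix = f_A·δ_A + (1 − f_A)·δ_B  ⇒  f_A = (δ_mix − δ_B)/(δ_A − δ_B)
f_A = (-2.7 − (-66.6)) / (4.3 − (-66.6))
f_A = 63.9 / 70.9 = 0.9013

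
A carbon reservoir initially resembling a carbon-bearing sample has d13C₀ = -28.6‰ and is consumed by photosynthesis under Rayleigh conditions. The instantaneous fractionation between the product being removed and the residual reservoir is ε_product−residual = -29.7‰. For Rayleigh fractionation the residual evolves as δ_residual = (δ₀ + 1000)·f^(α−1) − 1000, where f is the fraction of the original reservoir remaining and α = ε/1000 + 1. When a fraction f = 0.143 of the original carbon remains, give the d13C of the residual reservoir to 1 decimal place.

Rayleigh residual: δ_res = (δ₀ + 1000)·f^(α−1) − 1000
α = ε/1000 + 1 = 0.97030, so α − 1 = -0.02970
f^(α−1) = 0.143^(-0.02970) = 1.059465
δ_res = (-28.6 + 1000) × 1.059465 − 1000 = 1029.164 − 1000 = 29.16‰

29.2‰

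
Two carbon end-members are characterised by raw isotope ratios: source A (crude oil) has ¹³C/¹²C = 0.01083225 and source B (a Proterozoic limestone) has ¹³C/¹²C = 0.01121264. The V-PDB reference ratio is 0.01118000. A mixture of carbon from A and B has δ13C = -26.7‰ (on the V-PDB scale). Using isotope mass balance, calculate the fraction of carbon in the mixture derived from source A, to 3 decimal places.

δ_A = (0.01083225/0.01118000 − 1)×1000 = (0.968895 − 1)×1000 = -31.105‰
δ_B = (0.01121264/0.01118000 − 1)×1000 = (1.002919 − 1)×1000 = 2.919‰
f_A = (δ_mix − δ_B)/(δ_A − δ_B) = (-26.7 − (2.919))/(-31.105 − (2.919))
f_A = -29.619 / -34.024 = 0.8705

0.871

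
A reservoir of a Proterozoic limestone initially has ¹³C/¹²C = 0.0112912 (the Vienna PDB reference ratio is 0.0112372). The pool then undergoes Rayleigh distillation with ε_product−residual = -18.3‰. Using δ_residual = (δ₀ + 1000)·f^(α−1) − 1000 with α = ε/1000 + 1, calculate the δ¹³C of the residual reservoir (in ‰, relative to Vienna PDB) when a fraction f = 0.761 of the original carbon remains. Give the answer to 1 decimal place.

δ₀ = (0.0112912/0.0112372 − 1)×1000 = (1.004805 − 1)×1000 = 4.805‰
α − 1 = ε/1000 = -0.0183
f^(α−1) = 0.761^(-0.0183) = 1.005011
δ_res = (4.805 + 1000) × 1.005011 − 1000 = 1009.840 − 1000 = 9.84‰

9.8‰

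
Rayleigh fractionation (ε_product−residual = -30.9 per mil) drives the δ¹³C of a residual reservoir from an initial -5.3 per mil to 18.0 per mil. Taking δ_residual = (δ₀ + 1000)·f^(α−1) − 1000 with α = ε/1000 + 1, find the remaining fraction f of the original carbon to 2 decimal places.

α − 1 = ε/1000 = -0.0309
(δ_res + 1000)/(δ₀ + 1000) = (18.0 + 1000)/(-5.3 + 1000) = 1018.0/994.7 = 1.023424
f = 1.023424^(1/-0.0309) = exp(ln(1.023424)/-0.0309) = exp(0.02315/-0.0309)
f = exp(-0.7493) = 0.4727

0.47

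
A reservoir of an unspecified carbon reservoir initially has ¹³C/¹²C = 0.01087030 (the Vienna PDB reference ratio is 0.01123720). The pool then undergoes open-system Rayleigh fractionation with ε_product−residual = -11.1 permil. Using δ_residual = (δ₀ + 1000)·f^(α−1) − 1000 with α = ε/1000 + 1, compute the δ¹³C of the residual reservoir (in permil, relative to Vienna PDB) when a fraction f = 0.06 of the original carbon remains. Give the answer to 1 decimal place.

δ₀ = (0.01087030/0.01123720 − 1)×1000 = (0.967350 − 1)×1000 = -32.650 permil
α − 1 = ε/1000 = -0.0111
f^(α−1) = 0.06^(-0.0111) = 1.031722
δ_res = (-32.650 + 1000) × 1.031722 − 1000 = 998.035 − 1000 = -1.96 permil

-2.0 permil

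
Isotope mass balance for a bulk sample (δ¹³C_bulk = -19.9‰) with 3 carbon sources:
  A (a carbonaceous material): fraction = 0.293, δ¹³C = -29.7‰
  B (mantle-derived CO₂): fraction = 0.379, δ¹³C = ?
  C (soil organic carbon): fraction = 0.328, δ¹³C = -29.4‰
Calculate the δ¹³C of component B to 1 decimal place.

-4.1‰

Isotope mass balance: δ_bulk = Σ fᵢ·δᵢ.
-19.9 = 0.293×(-29.7) + 0.379×δ_B + 0.328×(-29.4)
0.379·δ_B = -19.9 − (-18.345) = -1.555
δ_B = -1.555 / 0.379 = -4.10‰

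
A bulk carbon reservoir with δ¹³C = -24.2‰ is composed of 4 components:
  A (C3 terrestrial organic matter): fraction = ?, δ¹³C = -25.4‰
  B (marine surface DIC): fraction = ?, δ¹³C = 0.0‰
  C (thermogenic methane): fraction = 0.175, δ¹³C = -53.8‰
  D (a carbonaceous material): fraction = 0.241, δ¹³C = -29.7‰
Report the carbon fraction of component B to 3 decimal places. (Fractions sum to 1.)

0.284

Let f_B and f_A be the unknown fractions; fractions sum to 1 so f_B + f_A = 0.584.
Mass balance: Σ fᵢ·δᵢ = δ_bulk ⇒ f_B·(0.0) + f_A·(-25.4) = -24.2 − (-16.573) = -7.627
Substitute f_A = 0.584 − f_B:
f_B·(0.0 − -25.4) = -7.627 − 0.584×(-25.4) = 7.206
f_B = 7.206 / 25.4 = 0.2837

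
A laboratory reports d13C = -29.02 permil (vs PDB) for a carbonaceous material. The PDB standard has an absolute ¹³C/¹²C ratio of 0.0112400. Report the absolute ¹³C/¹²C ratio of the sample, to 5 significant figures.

0.010914

R_sample = R_standard × (d13C/1000 + 1)
R_sample = 0.0112400 × (-29.02/1000 + 1) = 0.0112400 × 0.970980
R_sample = 0.0109138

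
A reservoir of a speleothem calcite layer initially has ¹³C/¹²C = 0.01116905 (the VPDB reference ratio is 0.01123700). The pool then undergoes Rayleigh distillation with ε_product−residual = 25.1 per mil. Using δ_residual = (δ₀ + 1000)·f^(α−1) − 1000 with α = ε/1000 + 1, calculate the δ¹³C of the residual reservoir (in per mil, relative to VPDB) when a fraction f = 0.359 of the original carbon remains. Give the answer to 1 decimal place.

δ₀ = (0.01116905/0.01123700 − 1)×1000 = (0.993953 − 1)×1000 = -6.047 per mil
α − 1 = ε/1000 = 0.0251
f^(α−1) = 0.359^(0.0251) = 0.974615
δ_res = (-6.047 + 1000) × 0.974615 − 1000 = 968.721 − 1000 = -31.28 per mil

-31.3 per mil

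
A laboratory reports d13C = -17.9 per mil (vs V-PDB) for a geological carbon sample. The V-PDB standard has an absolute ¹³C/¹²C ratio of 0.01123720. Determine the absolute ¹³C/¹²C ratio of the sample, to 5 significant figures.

R_sample = R_standard × (d13C/1000 + 1)
R_sample = 0.01123720 × (-17.9/1000 + 1) = 0.01123720 × 0.982100
R_sample = 0.0110361

0.011036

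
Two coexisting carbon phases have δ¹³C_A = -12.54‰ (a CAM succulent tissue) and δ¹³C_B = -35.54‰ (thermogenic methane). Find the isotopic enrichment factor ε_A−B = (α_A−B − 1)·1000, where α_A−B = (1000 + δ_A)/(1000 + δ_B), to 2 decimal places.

23.85‰

α_A−B = (1000 + -12.54) / (1000 + -35.54) = 987.46 / 964.46 = 1.023848
ε_A−B = (1.023848 − 1) × 1000 = 23.848‰
(The approximation ε ≈ δ_A − δ_B would give 23.00‰.)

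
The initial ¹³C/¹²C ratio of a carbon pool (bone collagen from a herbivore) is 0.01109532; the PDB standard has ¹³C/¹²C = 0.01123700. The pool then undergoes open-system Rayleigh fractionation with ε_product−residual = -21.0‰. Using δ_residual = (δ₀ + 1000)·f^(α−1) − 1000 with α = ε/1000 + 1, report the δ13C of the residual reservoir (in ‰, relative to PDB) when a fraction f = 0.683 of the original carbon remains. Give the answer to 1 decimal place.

-4.7‰

δ₀ = (0.01109532/0.01123700 − 1)×1000 = (0.987392 − 1)×1000 = -12.608‰
α − 1 = ε/1000 = -0.0210
f^(α−1) = 0.683^(-0.0210) = 1.008039
δ_res = (-12.608 + 1000) × 1.008039 − 1000 = 995.329 − 1000 = -4.67‰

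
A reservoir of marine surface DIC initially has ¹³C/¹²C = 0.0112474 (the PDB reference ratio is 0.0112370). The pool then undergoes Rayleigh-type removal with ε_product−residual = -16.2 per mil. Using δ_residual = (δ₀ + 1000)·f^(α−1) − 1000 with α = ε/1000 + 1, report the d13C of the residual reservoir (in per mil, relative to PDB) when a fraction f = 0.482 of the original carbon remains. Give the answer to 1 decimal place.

12.8 per mil

δ₀ = (0.0112474/0.0112370 − 1)×1000 = (1.000926 − 1)×1000 = 0.926 per mil
α − 1 = ε/1000 = -0.0162
f^(α−1) = 0.482^(-0.0162) = 1.011893
δ_res = (0.926 + 1000) × 1.011893 − 1000 = 1012.830 − 1000 = 12.83 per mil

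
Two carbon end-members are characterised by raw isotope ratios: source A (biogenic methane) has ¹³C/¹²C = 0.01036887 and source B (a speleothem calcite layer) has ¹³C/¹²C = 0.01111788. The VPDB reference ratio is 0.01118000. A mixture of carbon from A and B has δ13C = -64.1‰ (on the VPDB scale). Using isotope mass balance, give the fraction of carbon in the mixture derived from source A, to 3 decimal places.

δ_A = (0.01036887/0.01118000 − 1)×1000 = (0.927448 − 1)×1000 = -72.552‰
δ_B = (0.01111788/0.01118000 − 1)×1000 = (0.994444 − 1)×1000 = -5.556‰
f_A = (δ_mix − δ_B)/(δ_A − δ_B) = (-64.1 − (-5.556))/(-72.552 − (-5.556))
f_A = -58.544 / -66.996 = 0.8738

0.874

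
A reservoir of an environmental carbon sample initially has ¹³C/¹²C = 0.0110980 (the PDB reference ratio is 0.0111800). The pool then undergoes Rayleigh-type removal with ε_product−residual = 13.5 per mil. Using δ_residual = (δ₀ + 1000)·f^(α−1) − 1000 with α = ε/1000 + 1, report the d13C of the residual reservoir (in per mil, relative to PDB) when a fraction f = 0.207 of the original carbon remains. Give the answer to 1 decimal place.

δ₀ = (0.0110980/0.0111800 − 1)×1000 = (0.992665 − 1)×1000 = -7.335 per mil
α − 1 = ε/1000 = 0.0135
f^(α−1) = 0.207^(0.0135) = 0.978961
δ_res = (-7.335 + 1000) × 0.978961 − 1000 = 971.781 − 1000 = -28.22 per mil

-28.2 per mil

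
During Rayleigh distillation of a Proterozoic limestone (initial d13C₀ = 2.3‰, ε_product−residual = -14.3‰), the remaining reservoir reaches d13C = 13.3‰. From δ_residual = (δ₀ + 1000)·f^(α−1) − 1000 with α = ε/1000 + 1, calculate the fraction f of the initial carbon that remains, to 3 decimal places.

α − 1 = ε/1000 = -0.0143
(δ_res + 1000)/(δ₀ + 1000) = (13.3 + 1000)/(2.3 + 1000) = 1013.3/1002.3 = 1.010975
f = 1.010975^(1/-0.0143) = exp(ln(1.010975)/-0.0143) = exp(0.01091/-0.0143)
f = exp(-0.7633) = 0.4661

0.466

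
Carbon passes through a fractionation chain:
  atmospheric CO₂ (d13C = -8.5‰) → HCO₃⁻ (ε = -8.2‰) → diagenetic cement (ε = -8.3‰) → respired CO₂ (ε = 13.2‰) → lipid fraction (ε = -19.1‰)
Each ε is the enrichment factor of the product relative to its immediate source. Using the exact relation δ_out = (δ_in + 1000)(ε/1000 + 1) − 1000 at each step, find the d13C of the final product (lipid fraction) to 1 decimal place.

-30.8‰

step 1: δ = (-8.50 + 1000)·(-8.2/1000 + 1) − 1000 = -16.63‰
step 2: δ = (-16.63 + 1000)·(-8.3/1000 + 1) − 1000 = -24.79‰
step 3: δ = (-24.79 + 1000)·(13.2/1000 + 1) − 1000 = -11.92‰
step 4: δ = (-11.92 + 1000)·(-19.1/1000 + 1) − 1000 = -30.79‰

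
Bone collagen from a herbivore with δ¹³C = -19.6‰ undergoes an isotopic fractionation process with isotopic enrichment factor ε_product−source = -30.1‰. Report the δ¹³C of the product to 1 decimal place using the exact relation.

-49.1‰

Exactly, δ_product = (δ_source + 1000)·(ε/1000 + 1) − 1000.
δ_product = (-19.6 + 1000) × (-30.1/1000 + 1) − 1000
δ_product = -49.11‰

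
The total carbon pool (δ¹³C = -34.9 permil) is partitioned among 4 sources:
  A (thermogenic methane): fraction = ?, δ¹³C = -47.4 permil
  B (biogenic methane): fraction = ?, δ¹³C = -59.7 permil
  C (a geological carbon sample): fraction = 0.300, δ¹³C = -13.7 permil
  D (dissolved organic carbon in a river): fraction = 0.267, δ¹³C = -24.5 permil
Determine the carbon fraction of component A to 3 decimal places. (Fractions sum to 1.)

Let f_A and f_B be the unknown fractions; fractions sum to 1 so f_A + f_B = 0.433.
Mass balance: Σ fᵢ·δᵢ = δ_bulk ⇒ f_A·(-47.4) + f_B·(-59.7) = -34.9 − (-10.651) = -24.248
Substitute f_B = 0.433 − f_A:
f_A·(-47.4 − -59.7) = -24.248 − 0.433×(-59.7) = 1.602
f_A = 1.602 / 12.3 = 0.1302

0.130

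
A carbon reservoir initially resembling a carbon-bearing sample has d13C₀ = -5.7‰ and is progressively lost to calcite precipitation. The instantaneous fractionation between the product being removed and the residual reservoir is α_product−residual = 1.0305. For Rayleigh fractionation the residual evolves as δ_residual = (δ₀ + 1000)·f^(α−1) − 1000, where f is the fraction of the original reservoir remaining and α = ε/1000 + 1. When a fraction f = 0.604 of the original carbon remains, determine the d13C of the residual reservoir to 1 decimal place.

-20.9‰

Rayleigh residual: δ_res = (δ₀ + 1000)·f^(α−1) − 1000
α − 1 = 0.03050
f^(α−1) = 0.604^(0.03050) = 0.984740
δ_res = (-5.7 + 1000) × 0.984740 − 1000 = 979.127 − 1000 = -20.87‰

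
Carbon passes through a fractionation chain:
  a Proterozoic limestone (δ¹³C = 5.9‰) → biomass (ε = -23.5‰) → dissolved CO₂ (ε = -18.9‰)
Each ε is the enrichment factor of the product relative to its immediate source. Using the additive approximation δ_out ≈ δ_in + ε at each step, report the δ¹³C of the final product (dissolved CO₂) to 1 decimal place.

-36.5‰

step 1: δ ≈ 5.9 + (-23.5) = -17.6‰
step 2: δ ≈ -17.6 + (-18.9) = -36.5‰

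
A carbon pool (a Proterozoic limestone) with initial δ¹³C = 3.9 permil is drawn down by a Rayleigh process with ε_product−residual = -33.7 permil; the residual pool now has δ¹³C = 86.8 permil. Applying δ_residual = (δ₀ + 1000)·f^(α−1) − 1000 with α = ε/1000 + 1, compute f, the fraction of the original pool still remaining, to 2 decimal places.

α − 1 = ε/1000 = -0.0337
(δ_res + 1000)/(δ₀ + 1000) = (86.8 + 1000)/(3.9 + 1000) = 1086.8/1003.9 = 1.082578
f = 1.082578^(1/-0.0337) = exp(ln(1.082578)/-0.0337) = exp(0.07935/-0.0337)
f = exp(-2.3545) = 0.0949

0.09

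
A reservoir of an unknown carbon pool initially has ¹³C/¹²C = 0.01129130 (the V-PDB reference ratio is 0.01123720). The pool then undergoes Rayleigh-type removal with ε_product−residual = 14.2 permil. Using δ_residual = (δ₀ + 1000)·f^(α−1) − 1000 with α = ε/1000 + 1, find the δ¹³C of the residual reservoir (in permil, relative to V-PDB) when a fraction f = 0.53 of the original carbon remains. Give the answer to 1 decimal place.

-4.2 permil

δ₀ = (0.01129130/0.01123720 − 1)×1000 = (1.004814 − 1)×1000 = 4.814 permil
α − 1 = ε/1000 = 0.0142
f^(α−1) = 0.53^(0.0142) = 0.991025
δ_res = (4.814 + 1000) × 0.991025 − 1000 = 995.796 − 1000 = -4.20 permil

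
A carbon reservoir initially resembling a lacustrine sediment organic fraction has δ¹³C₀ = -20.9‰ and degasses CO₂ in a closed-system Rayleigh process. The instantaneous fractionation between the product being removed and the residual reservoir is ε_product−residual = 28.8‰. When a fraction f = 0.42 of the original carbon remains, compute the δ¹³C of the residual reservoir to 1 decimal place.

-45.1‰

Rayleigh residual: δ_res = (δ₀ + 1000)·f^(α−1) − 1000
α = ε/1000 + 1 = 1.02880, so α − 1 = 0.02880
f^(α−1) = 0.42^(0.02880) = 0.975326
δ_res = (-20.9 + 1000) × 0.975326 − 1000 = 954.941 − 1000 = -45.06‰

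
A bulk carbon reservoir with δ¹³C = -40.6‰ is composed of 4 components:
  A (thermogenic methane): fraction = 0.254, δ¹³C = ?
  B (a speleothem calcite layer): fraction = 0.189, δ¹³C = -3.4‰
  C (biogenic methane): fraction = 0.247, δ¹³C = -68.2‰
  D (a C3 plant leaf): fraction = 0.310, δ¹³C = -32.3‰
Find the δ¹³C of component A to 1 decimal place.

Isotope mass balance: δ_bulk = Σ fᵢ·δᵢ.
-40.6 = 0.254×δ_A + 0.189×(-3.4) + 0.247×(-68.2) + 0.310×(-32.3)
0.254·δ_A = -40.6 − (-27.501) = -13.099
δ_A = -13.099 / 0.254 = -51.57‰

-51.6‰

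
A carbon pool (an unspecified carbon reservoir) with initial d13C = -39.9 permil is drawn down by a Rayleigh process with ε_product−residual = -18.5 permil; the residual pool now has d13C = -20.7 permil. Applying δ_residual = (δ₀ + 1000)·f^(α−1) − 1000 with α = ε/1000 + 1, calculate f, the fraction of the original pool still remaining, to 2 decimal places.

α − 1 = ε/1000 = -0.0185
(δ_res + 1000)/(δ₀ + 1000) = (-20.7 + 1000)/(-39.9 + 1000) = 979.3/960.1 = 1.019998
f = 1.019998^(1/-0.0185) = exp(ln(1.019998)/-0.0185) = exp(0.01980/-0.0185)
f = exp(-1.0703) = 0.3429

0.34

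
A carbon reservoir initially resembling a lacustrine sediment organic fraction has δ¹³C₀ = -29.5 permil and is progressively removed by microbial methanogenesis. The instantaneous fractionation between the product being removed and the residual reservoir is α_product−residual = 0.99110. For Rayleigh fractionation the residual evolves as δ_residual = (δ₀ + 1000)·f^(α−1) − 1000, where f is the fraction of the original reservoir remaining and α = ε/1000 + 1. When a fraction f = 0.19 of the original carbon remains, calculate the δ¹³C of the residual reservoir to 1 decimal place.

Rayleigh residual: δ_res = (δ₀ + 1000)·f^(α−1) − 1000
α − 1 = -0.00890
f^(α−1) = 0.19^(-0.00890) = 1.014890
δ_res = (-29.5 + 1000) × 1.014890 − 1000 = 984.951 − 1000 = -15.05 permil

-15.0 permil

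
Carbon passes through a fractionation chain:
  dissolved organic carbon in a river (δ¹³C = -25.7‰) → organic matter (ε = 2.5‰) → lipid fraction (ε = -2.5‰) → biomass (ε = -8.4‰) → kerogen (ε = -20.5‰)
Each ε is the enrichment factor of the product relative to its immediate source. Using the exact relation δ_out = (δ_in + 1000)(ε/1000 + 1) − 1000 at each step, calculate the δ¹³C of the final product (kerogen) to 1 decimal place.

step 1: δ = (-25.70 + 1000)·(2.5/1000 + 1) − 1000 = -23.26‰
step 2: δ = (-23.26 + 1000)·(-2.5/1000 + 1) − 1000 = -25.71‰
step 3: δ = (-25.71 + 1000)·(-8.4/1000 + 1) − 1000 = -33.89‰
step 4: δ = (-33.89 + 1000)·(-20.5/1000 + 1) − 1000 = -53.70‰

-53.7‰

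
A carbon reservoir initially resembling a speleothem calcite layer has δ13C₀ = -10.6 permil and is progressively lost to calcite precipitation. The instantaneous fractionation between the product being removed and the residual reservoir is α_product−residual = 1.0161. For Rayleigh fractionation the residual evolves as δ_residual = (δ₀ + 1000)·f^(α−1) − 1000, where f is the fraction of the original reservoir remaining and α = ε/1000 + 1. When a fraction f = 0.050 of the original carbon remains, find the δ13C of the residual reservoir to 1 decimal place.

Rayleigh residual: δ_res = (δ₀ + 1000)·f^(α−1) − 1000
α − 1 = 0.01610
f^(α−1) = 0.050^(0.01610) = 0.952913
δ_res = (-10.6 + 1000) × 0.952913 − 1000 = 942.812 − 1000 = -57.19 permil

-57.2 permil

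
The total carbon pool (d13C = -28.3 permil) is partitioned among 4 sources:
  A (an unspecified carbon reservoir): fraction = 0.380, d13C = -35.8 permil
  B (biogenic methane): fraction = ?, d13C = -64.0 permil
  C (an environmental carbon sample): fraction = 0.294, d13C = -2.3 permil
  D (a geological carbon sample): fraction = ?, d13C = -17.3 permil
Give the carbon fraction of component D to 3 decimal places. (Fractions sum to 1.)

0.147

Let f_D and f_B be the unknown fractions; fractions sum to 1 so f_D + f_B = 0.326.
Mass balance: Σ fᵢ·δᵢ = δ_bulk ⇒ f_D·(-17.3) + f_B·(-64.0) = -28.3 − (-14.280) = -14.020
Substitute f_B = 0.326 − f_D:
f_D·(-17.3 − -64.0) = -14.020 − 0.326×(-64.0) = 6.844
f_D = 6.844 / 46.7 = 0.1466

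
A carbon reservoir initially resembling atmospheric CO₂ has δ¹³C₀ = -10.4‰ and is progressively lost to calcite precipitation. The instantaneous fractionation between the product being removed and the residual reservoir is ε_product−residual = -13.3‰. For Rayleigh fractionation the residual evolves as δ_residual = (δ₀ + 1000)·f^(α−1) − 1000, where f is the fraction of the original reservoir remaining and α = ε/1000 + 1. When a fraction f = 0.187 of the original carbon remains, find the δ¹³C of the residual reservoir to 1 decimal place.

11.9‰

Rayleigh residual: δ_res = (δ₀ + 1000)·f^(α−1) − 1000
α = ε/1000 + 1 = 0.98670, so α − 1 = -0.01330
f^(α−1) = 0.187^(-0.01330) = 1.022550
δ_res = (-10.4 + 1000) × 1.022550 − 1000 = 1011.915 − 1000 = 11.92‰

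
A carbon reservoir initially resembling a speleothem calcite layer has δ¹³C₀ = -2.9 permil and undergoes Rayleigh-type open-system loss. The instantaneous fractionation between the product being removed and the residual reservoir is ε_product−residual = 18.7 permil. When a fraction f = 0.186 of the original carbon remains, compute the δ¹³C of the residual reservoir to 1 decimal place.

Rayleigh residual: δ_res = (δ₀ + 1000)·f^(α−1) − 1000
α = ε/1000 + 1 = 1.01870, so α − 1 = 0.01870
f^(α−1) = 0.186^(0.01870) = 0.969036
δ_res = (-2.9 + 1000) × 0.969036 − 1000 = 966.226 − 1000 = -33.77 permil

-33.8 permil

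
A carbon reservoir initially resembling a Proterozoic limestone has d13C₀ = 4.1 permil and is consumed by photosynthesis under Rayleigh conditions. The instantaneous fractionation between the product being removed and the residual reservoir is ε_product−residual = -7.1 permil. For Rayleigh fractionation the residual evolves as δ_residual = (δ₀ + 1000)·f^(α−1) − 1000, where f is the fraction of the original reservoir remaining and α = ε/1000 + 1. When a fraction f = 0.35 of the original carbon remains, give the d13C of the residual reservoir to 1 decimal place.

11.6 permil

Rayleigh residual: δ_res = (δ₀ + 1000)·f^(α−1) − 1000
α = ε/1000 + 1 = 0.99290, so α − 1 = -0.00710
f^(α−1) = 0.35^(-0.00710) = 1.007482
δ_res = (4.1 + 1000) × 1.007482 − 1000 = 1011.612 − 1000 = 11.61 permil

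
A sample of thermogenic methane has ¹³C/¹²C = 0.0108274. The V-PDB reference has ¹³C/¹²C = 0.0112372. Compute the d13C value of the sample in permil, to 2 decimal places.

d13C = (R_sample / R_standard − 1) × 1000
R_sample / R_standard = 0.0108274 / 0.0112372 = 0.963532
d13C = (0.963532 − 1) × 1000 = -36.468 permil

-36.47 permil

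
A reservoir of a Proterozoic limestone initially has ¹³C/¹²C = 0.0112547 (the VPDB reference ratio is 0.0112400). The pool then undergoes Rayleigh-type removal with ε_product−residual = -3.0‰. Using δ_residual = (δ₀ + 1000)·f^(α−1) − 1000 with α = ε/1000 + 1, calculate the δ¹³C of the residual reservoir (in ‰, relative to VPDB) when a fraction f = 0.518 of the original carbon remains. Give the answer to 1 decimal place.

δ₀ = (0.0112547/0.0112400 − 1)×1000 = (1.001308 − 1)×1000 = 1.308‰
α − 1 = ε/1000 = -0.0030
f^(α−1) = 0.518^(-0.0030) = 1.001975
δ_res = (1.308 + 1000) × 1.001975 − 1000 = 1003.286 − 1000 = 3.29‰

3.3‰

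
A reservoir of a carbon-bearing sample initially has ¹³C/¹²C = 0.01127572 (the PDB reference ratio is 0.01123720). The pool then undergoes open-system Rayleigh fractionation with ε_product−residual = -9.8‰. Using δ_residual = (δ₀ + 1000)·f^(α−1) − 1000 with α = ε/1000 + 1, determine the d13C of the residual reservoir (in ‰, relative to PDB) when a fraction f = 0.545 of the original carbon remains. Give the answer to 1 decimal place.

δ₀ = (0.01127572/0.01123720 − 1)×1000 = (1.003428 − 1)×1000 = 3.428‰
α − 1 = ε/1000 = -0.0098
f^(α−1) = 0.545^(-0.0098) = 1.005966
δ_res = (3.428 + 1000) × 1.005966 − 1000 = 1009.414 − 1000 = 9.41‰

9.4‰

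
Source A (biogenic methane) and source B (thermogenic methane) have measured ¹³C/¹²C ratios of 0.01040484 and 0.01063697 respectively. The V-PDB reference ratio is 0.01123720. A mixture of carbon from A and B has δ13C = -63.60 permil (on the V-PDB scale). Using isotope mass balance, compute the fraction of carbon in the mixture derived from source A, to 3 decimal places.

δ_A = (0.01040484/0.01123720 − 1)×1000 = (0.925928 − 1)×1000 = -74.072 permil
δ_B = (0.01063697/0.01123720 − 1)×1000 = (0.946585 − 1)×1000 = -53.415 permil
f_A = (δ_mix − δ_B)/(δ_A − δ_B) = (-63.60 − (-53.415))/(-74.072 − (-53.415))
f_A = -10.185 / -20.657 = 0.4931

0.493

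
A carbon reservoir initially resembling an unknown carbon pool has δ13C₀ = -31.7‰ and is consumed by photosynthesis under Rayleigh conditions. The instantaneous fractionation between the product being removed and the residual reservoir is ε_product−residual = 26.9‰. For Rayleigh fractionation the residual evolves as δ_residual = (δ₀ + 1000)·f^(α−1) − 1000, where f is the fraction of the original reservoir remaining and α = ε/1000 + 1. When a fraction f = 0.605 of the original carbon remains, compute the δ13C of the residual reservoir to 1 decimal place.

Rayleigh residual: δ_res = (δ₀ + 1000)·f^(α−1) − 1000
α = ε/1000 + 1 = 1.02690, so α − 1 = 0.02690
f^(α−1) = 0.605^(0.02690) = 0.986573
δ_res = (-31.7 + 1000) × 0.986573 − 1000 = 955.299 − 1000 = -44.70‰

-44.7‰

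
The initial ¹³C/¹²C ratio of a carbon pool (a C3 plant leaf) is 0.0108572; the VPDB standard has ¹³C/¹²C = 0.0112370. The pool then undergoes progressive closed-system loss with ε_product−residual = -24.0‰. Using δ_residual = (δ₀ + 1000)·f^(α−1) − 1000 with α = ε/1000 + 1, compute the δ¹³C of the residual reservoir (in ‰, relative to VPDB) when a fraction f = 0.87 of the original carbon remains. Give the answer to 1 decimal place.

δ₀ = (0.0108572/0.0112370 − 1)×1000 = (0.966201 − 1)×1000 = -33.799‰
α − 1 = ε/1000 = -0.0240
f^(α−1) = 0.87^(-0.0240) = 1.003348
δ_res = (-33.799 + 1000) × 1.003348 − 1000 = 969.436 − 1000 = -30.56‰

-30.6‰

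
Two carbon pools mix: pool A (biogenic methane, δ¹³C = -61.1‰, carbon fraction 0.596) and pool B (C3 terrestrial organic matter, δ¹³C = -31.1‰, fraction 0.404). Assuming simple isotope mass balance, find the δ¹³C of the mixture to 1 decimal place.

-49.0‰

δ_mix = f_A·δ_A + f_B·δ_B
δ_mix = 0.596 × (-61.1) + 0.404 × (-31.1)
δ_mix = -36.42 + -12.56 = -48.98‰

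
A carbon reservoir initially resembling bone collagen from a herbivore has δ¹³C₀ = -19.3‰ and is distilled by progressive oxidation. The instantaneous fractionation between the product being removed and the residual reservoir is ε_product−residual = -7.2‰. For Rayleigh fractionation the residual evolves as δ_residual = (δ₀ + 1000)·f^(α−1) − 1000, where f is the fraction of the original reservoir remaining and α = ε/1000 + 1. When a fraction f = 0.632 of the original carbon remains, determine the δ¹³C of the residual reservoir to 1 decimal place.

Rayleigh residual: δ_res = (δ₀ + 1000)·f^(α−1) − 1000
α = ε/1000 + 1 = 0.99280, so α − 1 = -0.00720
f^(α−1) = 0.632^(-0.00720) = 1.003309
δ_res = (-19.3 + 1000) × 1.003309 − 1000 = 983.945 − 1000 = -16.05‰

-16.1‰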